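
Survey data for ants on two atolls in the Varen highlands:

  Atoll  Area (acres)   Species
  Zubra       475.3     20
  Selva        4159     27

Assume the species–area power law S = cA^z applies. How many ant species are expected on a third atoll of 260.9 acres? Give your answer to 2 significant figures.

z = ln(27/20) / ln(4159/475.3) = 0.3001 / 2.1691 = 0.1384
c = 20 / 475.3^0.1384 = 20 / 2.346 = 8.524
S₃ = 8.524 × 260.9^0.1384 = 8.524 × 2.159 ≈ 18.41

18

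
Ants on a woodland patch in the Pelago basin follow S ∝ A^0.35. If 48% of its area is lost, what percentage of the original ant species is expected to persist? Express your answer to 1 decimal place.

S_new/S_old = (A_new/A_old)^z = 0.52^0.35
= exp(0.35 × ln 0.52) = exp(0.35 × -0.6539) = exp(-0.2289) ≈ 0.7954

79.5%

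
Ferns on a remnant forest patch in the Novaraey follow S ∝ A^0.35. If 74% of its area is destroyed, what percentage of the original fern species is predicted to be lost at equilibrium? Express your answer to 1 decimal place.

S_new/S_old = (A_new/A_old)^z = 0.26^0.35
= exp(0.35 × ln 0.26) = exp(0.35 × -1.3471) = exp(-0.4715) ≈ 0.6241
Fraction lost = 1 − 0.6241 = 0.3759

37.6%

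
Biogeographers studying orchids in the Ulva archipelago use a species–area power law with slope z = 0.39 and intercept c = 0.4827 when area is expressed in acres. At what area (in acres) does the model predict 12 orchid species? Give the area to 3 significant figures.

12 = 0.4827 × A^0.39  ⇒  A^0.39 = 12/0.4827 = 24.86
ln A = ln(24.86) / 0.39 = 3.2133 / 0.39 = 8.2391
A = e^8.2391 ≈ 3786 acres

3790 acres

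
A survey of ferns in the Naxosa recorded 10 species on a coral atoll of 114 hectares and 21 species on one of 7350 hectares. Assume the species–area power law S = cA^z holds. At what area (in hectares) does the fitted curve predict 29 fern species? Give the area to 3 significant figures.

45000 hectares

z = ln(21/10) / ln(7350/114) = 0.7419 / 4.1663 = 0.1781
c = 10 / 114^0.1781 = 10 / 2.324 = 4.302
A = (29/4.302)^(1/0.1781) ⇒ ln A = ln(6.741)/0.1781 = 10.7149
A = e^10.7149 ≈ 45024 hectares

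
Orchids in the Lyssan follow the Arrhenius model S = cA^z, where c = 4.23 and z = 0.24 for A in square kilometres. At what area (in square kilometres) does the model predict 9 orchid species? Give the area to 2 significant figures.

23 square kilometres

9 = 4.23 × A^0.24  ⇒  A^0.24 = 9/4.23 = 2.128
ln A = ln(2.128) / 0.24 = 0.7550 / 0.24 = 3.1459
A = e^3.1459 ≈ 23.24 square kilometres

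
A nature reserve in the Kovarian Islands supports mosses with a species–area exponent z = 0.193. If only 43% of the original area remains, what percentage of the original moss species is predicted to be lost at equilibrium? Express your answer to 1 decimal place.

S_new/S_old = (A_new/A_old)^z = 0.43^0.193
= exp(0.193 × ln 0.43) = exp(0.193 × -0.8440) = exp(-0.1629) ≈ 0.8497
Fraction lost = 1 − 0.8497 = 0.1503

15.0%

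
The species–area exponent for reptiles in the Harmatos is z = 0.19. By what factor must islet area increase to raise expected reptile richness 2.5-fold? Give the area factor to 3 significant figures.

124

(A₂/A₁)^0.19 = 2.5, so A₂/A₁ = 2.5^(1/0.19) = 2.5^5.263
ln(A₂/A₁) = ln 2.5 / 0.19 = 0.9163 / 0.19 = 4.8226
A₂/A₁ = e^4.8226 ≈ 124.3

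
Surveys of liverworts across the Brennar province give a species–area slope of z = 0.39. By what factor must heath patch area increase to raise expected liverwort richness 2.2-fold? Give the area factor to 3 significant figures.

(A₂/A₁)^0.39 = 2.2, so A₂/A₁ = 2.2^(1/0.39) = 2.2^2.564
ln(A₂/A₁) = ln 2.2 / 0.39 = 0.7885 / 0.39 = 2.0217
A₂/A₁ = e^2.0217 ≈ 7.551

7.55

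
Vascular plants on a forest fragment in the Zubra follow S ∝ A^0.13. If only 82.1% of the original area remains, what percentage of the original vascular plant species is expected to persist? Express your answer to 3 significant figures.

97.5%

S_new/S_old = (A_new/A_old)^z = 0.821^0.13
= exp(0.13 × ln 0.821) = exp(0.13 × -0.1972) = exp(-0.0256) ≈ 0.9747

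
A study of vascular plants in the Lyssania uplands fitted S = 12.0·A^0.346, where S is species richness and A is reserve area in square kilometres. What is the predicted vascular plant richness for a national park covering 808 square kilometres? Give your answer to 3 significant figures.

122

S = 12 × 808^0.346 = 12 × 10.14 ≈ 121.7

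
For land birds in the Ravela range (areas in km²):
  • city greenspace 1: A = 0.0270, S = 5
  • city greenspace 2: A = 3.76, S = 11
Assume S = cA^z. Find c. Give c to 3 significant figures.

z = ln(S₂/S₁) / ln(A₂/A₁) = ln(11/5) / ln(3.76/0.027) = 0.7885 / 4.9363 = 0.1597
c = S₁ / A₁^z = 5 / 0.027^0.1597 = 5 / 0.5616 = 8.903

8.90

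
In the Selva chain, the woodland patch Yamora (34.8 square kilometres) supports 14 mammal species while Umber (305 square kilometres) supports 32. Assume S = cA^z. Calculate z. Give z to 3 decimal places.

Taking logs: ln S = ln c + z ln A, so z = (ln S₂ − ln S₁)/(ln A₂ − ln A₁).
z = ln(32/14) / ln(305/34.8) = ln(2.286) / ln(8.764) = 0.8267 / 2.1707 = 0.3808

0.381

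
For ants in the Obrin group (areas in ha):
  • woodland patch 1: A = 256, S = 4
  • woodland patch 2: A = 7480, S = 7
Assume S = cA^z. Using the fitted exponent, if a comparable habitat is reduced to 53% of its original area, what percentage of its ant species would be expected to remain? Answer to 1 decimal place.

90.0%

z = ln(7/4) / ln(7480/256) = 0.5596 / 3.3748 = 0.1658
S_new/S_old = (A_new/A_old)^z = 0.53^0.1658 = exp(0.1658 × -0.6349) = 0.9001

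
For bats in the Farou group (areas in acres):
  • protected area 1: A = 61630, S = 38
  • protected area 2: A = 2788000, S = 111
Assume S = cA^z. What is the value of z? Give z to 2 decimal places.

Taking logs: ln S = ln c + z ln A, so z = (ln S₂ − ln S₁)/(ln A₂ − ln A₁).
z = ln(111/38) / ln(2788000/61630) = ln(2.921) / ln(45.24) = 1.0719 / 3.8119 = 0.2812

0.28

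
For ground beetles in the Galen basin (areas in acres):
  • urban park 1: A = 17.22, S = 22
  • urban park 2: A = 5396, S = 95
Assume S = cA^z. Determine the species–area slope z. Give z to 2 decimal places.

Taking logs: ln S = ln c + z ln A, so z = (ln S₂ − ln S₁)/(ln A₂ − ln A₁).
z = ln(95/22) / ln(5396/17.22) = ln(4.318) / ln(313.4) = 1.4628 / 5.7473 = 0.2545

0.25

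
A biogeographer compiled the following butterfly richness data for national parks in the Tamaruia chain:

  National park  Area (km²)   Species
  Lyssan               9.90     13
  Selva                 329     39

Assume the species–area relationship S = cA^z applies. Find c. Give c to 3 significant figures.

z = ln(S₂/S₁) / ln(A₂/A₁) = ln(39/13) / ln(329/9.9) = 1.0986 / 3.5035 = 0.3136
c = S₁ / A₁^z = 13 / 9.9^0.3136 = 13 / 2.052 = 6.335

6.33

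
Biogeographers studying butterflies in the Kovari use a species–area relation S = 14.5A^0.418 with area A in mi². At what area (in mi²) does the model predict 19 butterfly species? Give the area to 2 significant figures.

19 = 14.5 × A^0.418  ⇒  A^0.418 = 19/14.5 = 1.31
ln A = ln(1.31) / 0.418 = 0.2703 / 0.418 = 0.6466
A = e^0.6466 ≈ 1.909 mi²

1.9 mi²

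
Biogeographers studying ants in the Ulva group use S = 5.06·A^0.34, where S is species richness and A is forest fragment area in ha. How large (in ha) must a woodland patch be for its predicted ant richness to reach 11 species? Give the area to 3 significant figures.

11 = 5.06 × A^0.34  ⇒  A^0.34 = 11/5.06 = 2.174
ln A = ln(2.174) / 0.34 = 0.7765 / 0.34 = 2.2839
A = e^2.2839 ≈ 9.815 ha

9.81 ha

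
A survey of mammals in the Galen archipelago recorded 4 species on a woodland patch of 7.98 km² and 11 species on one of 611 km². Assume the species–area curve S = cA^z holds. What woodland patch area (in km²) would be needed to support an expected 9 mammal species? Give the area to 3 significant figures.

z = ln(11/4) / ln(611/7.98) = 1.0116 / 4.3382 = 0.2332
c = 4 / 7.98^0.2332 = 4 / 1.623 = 2.464
A = (9/2.464)^(1/0.2332) ⇒ ln A = ln(3.652)/0.2332 = 5.5545
A = e^5.5545 ≈ 258.4 km²

258 km²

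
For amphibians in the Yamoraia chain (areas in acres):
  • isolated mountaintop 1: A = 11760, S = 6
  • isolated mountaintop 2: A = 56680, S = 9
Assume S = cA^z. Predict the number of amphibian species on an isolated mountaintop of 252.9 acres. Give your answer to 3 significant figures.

2.23

z = ln(9/6) / ln(56680/11760) = 0.4055 / 1.5727 = 0.2578
c = 6 / 11760^0.2578 = 6 / 11.2 = 0.5355
S₃ = 0.5355 × 252.9^0.2578 = 0.5355 × 4.164 ≈ 2.23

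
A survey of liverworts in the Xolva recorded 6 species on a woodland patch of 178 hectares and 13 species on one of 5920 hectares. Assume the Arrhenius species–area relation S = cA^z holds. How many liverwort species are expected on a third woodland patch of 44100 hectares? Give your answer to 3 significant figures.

z = ln(13/6) / ln(5920/178) = 0.7732 / 3.5043 = 0.2206
c = 6 / 178^0.2206 = 6 / 3.137 = 1.913
S₃ = 1.913 × 44100^0.2206 = 1.913 × 10.59 ≈ 20.25

20.2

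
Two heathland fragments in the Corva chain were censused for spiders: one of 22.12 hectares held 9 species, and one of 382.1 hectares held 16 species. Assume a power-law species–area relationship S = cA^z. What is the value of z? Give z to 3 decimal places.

0.202

Taking logs: ln S = ln c + z ln A, so z = (ln S₂ − ln S₁)/(ln A₂ − ln A₁).
z = ln(16/9) / ln(382.1/22.12) = ln(1.778) / ln(17.27) = 0.5754 / 2.8492 = 0.2019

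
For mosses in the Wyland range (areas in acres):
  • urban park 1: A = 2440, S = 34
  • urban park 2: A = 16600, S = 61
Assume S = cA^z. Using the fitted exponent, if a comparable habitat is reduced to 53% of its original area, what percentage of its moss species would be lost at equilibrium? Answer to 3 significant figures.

17.6%

z = ln(61/34) / ln(16600/2440) = 0.5845 / 1.9174 = 0.3048
S_new/S_old = (A_new/A_old)^z = 0.53^0.3048 = exp(0.3048 × -0.6349) = 0.824
Fraction lost = 1 − 0.824 = 0.176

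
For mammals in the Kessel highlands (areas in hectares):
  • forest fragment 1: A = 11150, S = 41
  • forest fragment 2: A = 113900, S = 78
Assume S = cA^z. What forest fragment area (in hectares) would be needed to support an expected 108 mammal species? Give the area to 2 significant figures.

z = ln(78/41) / ln(113900/11150) = 0.6431 / 2.3239 = 0.2768
c = 41 / 11150^0.2768 = 41 / 13.19 = 3.11
A = (108/3.11)^(1/0.2768) ⇒ ln A = ln(34.73)/0.2768 = 12.8189
A = e^12.8189 ≈ 369144 hectares

370000 hectares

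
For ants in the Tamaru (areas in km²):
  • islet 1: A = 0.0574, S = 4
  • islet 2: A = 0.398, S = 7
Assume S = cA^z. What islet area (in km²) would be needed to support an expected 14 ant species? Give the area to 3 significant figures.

4.38 km²

z = ln(7/4) / ln(0.398/0.0574) = 0.5596 / 1.9364 = 0.2890
c = 4 / 0.0574^0.2890 = 4 / 0.4379 = 9.135
A = (14/9.135)^(1/0.2890) ⇒ ln A = ln(1.532)/0.2890 = 1.4772
A = e^1.4772 ≈ 4.38 km²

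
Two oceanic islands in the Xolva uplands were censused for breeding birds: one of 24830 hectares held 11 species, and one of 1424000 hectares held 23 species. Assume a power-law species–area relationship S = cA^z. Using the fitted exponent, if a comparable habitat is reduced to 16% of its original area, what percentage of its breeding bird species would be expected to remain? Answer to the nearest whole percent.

z = ln(23/11) / ln(1424000/24830) = 0.7376 / 4.0492 = 0.1822
S_new/S_old = (A_new/A_old)^z = 0.16^0.1822 = exp(0.1822 × -1.8326) = 0.7162

72%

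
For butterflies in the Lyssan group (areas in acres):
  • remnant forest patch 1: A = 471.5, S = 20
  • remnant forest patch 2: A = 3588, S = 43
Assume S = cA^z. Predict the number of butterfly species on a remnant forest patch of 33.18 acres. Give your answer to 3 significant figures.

z = ln(43/20) / ln(3588/471.5) = 0.7655 / 2.0294 = 0.3772
c = 20 / 471.5^0.3772 = 20 / 10.2 = 1.962
S₃ = 1.962 × 33.18^0.3772 = 1.962 × 3.747 ≈ 7.35

7.35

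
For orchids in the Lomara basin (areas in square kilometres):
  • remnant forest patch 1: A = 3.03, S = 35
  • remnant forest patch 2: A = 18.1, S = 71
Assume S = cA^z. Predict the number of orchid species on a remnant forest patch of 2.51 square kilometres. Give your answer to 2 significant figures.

32

z = ln(71/35) / ln(18.1/3.03) = 0.7073 / 1.7873 = 0.3957
c = 35 / 3.03^0.3957 = 35 / 1.551 = 22.57
S₃ = 22.57 × 2.51^0.3957 = 22.57 × 1.439 ≈ 32.49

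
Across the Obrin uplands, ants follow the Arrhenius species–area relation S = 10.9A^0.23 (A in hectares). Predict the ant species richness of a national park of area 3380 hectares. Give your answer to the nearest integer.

S = 10.9 × 3380^0.23
ln S = ln 10.9 + 0.23 × ln 3380 = 2.3888 + 0.23 × 8.1256 = 4.2577
S = e^4.2577 ≈ 70.64

71 species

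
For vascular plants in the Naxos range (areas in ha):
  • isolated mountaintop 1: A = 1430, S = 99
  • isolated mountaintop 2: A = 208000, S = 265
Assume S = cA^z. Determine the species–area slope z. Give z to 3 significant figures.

Taking logs: ln S = ln c + z ln A, so z = (ln S₂ − ln S₁)/(ln A₂ − ln A₁).
z = ln(265/99) / ln(208000/1430) = ln(2.677) / ln(145.5) = 0.9846 / 4.9799 = 0.1977

0.198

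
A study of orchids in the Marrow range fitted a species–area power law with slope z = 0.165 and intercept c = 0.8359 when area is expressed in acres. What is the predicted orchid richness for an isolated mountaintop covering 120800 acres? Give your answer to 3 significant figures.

S = 0.8359 × 120800^0.165
ln S = ln 0.8359 + 0.165 × ln 120800 = -0.1792 + 0.165 × 11.7019 = 1.7516
S = e^1.7516 ≈ 5.764

5.76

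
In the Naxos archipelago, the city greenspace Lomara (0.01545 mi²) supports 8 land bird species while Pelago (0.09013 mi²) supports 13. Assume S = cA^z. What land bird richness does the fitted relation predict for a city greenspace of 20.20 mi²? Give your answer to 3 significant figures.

z = ln(13/8) / ln(0.09013/0.01545) = 0.4855 / 1.7636 = 0.2753
c = 8 / 0.01545^0.2753 = 8 / 0.3173 = 25.21
S₃ = 25.21 × 20.2^0.2753 = 25.21 × 2.287 ≈ 57.68

57.7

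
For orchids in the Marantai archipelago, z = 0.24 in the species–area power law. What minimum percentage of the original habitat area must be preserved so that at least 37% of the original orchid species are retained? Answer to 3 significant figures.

1.59%

Need (A_new/A_old)^0.24 = 0.37, so A_new/A_old = 0.37^(1/0.24) = 0.37^4.167
ln(A_new/A_old) = ln 0.37 / 0.24 = -0.9943 / 0.24 = -4.1427
A_new/A_old = e^-4.1427 ≈ 0.01588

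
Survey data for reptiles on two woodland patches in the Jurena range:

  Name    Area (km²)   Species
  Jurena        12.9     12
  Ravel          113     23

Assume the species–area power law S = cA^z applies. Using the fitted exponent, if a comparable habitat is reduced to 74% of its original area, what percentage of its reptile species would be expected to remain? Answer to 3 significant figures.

91.4%

z = ln(23/12) / ln(113/12.9) = 0.6506 / 2.1702 = 0.2998
S_new/S_old = (A_new/A_old)^z = 0.74^0.2998 = exp(0.2998 × -0.3011) = 0.9137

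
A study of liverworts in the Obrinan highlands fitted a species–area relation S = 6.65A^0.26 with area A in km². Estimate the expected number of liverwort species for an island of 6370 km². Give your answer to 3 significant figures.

64.8

S = 6.65 × 6370^0.26 = 6.65 × 9.752 ≈ 64.85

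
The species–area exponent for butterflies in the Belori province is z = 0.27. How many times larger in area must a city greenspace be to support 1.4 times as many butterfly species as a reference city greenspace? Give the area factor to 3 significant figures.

(A₂/A₁)^0.27 = 1.4, so A₂/A₁ = 1.4^(1/0.27) = 1.4^3.704
ln(A₂/A₁) = ln 1.4 / 0.27 = 0.3365 / 0.27 = 1.2462
A₂/A₁ = e^1.2462 ≈ 3.477

3.48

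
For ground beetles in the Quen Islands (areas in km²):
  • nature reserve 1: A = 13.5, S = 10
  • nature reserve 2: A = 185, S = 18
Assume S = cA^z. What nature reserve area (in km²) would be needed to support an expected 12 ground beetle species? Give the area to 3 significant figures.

z = ln(18/10) / ln(185/13.5) = 0.5878 / 2.6177 = 0.2245
c = 10 / 13.5^0.2245 = 10 / 1.794 = 5.574
A = (12/5.574)^(1/0.2245) ⇒ ln A = ln(2.153)/0.2245 = 3.4146
A = e^3.4146 ≈ 30.41 km²

30.4 km²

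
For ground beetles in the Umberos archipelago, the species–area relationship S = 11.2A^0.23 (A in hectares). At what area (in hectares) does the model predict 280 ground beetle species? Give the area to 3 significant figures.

280 = 11.2 × A^0.23  ⇒  A^0.23 = 280/11.2 = 25
ln A = ln(25) / 0.23 = 3.2189 / 0.23 = 13.9951
A = e^13.9951 ≈ 1196741 hectares

1200000 hectares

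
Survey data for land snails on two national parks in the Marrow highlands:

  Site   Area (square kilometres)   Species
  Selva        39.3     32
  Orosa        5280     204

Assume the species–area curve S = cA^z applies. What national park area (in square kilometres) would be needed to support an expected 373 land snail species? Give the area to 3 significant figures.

z = ln(204/32) / ln(5280/39.3) = 1.8524 / 4.9005 = 0.3780
c = 32 / 39.3^0.3780 = 32 / 4.006 = 7.989
A = (373/7.989)^(1/0.3780) ⇒ ln A = ln(46.69)/0.3780 = 10.1681
A = e^10.1681 ≈ 26059 square kilometres

26100 square kilometres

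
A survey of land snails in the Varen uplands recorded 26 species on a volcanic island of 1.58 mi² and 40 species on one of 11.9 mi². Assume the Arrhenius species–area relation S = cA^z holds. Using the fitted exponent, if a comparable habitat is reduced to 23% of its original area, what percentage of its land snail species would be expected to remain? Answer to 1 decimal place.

73.1%

z = ln(40/26) / ln(11.9/1.58) = 0.4308 / 2.0191 = 0.2134
S_new/S_old = (A_new/A_old)^z = 0.23^0.2134 = exp(0.2134 × -1.4697) = 0.7308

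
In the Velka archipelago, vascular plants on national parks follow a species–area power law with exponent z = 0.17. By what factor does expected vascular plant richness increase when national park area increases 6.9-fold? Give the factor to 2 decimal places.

1.39

S₂/S₁ = (A₂/A₁)^z = 6.9^0.17
ln(S₂/S₁) = 0.17 × ln 6.9 = 0.17 × 1.9315 = 0.3284
S₂/S₁ = e^0.3284 ≈ 1.389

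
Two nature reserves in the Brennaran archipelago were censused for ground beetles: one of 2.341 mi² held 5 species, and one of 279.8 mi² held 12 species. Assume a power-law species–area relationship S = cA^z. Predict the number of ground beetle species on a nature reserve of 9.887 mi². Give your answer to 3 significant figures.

6.51

z = ln(12/5) / ln(279.8/2.341) = 0.8755 / 4.7835 = 0.1830
c = 5 / 2.341^0.1830 = 5 / 1.168 = 4.279
S₃ = 4.279 × 9.887^0.1830 = 4.279 × 1.521 ≈ 6.508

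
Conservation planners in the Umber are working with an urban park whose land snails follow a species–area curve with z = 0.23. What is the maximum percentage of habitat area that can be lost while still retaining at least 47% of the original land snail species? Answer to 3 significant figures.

Need (A_new/A_old)^0.23 = 0.47, so A_new/A_old = 0.47^(1/0.23) = 0.47^4.348
ln(A_new/A_old) = ln 0.47 / 0.23 = -0.7550 / 0.23 = -3.2827
A_new/A_old = e^-3.2827 ≈ 0.03753
Fraction that can be lost = 1 − 0.03753 = 0.9625

96.2%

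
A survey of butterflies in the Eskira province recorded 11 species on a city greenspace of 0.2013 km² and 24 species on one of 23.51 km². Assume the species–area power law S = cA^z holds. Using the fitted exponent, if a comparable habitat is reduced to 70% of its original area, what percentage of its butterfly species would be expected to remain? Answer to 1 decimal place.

94.3%

z = ln(24/11) / ln(23.51/0.2013) = 0.7802 / 4.7604 = 0.1639
S_new/S_old = (A_new/A_old)^z = 0.7^0.1639 = exp(0.1639 × -0.3567) = 0.9432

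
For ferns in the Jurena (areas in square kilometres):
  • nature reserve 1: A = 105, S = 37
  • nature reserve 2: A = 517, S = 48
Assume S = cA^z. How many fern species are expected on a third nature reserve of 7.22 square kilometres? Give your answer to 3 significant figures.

z = ln(48/37) / ln(517/105) = 0.2603 / 1.5941 = 0.1633
c = 37 / 105^0.1633 = 37 / 2.138 = 17.31
S₃ = 17.31 × 7.22^0.1633 = 17.31 × 1.381 ≈ 23.9

23.9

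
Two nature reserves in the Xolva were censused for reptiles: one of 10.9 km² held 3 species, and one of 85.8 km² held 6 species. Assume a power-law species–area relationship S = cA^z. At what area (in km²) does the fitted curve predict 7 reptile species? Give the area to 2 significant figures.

z = ln(6/3) / ln(85.8/10.9) = 0.6931 / 2.0633 = 0.3359
c = 3 / 10.9^0.3359 = 3 / 2.231 = 1.345
A = (7/1.345)^(1/0.3359) ⇒ ln A = ln(5.206)/0.3359 = 4.9109
A = e^4.9109 ≈ 135.8 km²

140 km²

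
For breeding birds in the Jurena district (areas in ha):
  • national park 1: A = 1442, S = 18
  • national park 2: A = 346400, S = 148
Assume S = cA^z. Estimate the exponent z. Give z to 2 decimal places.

Taking logs: ln S = ln c + z ln A, so z = (ln S₂ − ln S₁)/(ln A₂ − ln A₁).
z = ln(148/18) / ln(346400/1442) = ln(8.222) / ln(240.2) = 2.1068 / 5.4816 = 0.3844

0.38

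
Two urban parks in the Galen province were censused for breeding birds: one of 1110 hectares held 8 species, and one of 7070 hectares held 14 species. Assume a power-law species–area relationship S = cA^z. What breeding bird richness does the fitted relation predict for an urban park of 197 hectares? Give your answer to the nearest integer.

z = ln(14/8) / ln(7070/1110) = 0.5596 / 1.8515 = 0.3022
c = 8 / 1110^0.3022 = 8 / 8.326 = 0.9608
S₃ = 0.9608 × 197^0.3022 = 0.9608 × 4.937 ≈ 4.744

5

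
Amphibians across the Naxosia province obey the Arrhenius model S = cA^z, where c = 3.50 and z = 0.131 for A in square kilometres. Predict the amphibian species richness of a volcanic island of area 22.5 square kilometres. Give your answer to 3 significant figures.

S = 3.5 × 22.5^0.131
ln S = ln 3.5 + 0.131 × ln 22.5 = 1.2528 + 0.131 × 3.1135 = 1.6606
S = e^1.6606 ≈ 5.263

5.26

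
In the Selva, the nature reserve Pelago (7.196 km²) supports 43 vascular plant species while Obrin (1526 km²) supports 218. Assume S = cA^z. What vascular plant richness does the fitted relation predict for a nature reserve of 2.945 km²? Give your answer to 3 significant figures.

32.8

z = ln(218/43) / ln(1526/7.196) = 1.6233 / 5.3569 = 0.3030
c = 43 / 7.196^0.3030 = 43 / 1.819 = 23.65
S₃ = 23.65 × 2.945^0.3030 = 23.65 × 1.387 ≈ 32.8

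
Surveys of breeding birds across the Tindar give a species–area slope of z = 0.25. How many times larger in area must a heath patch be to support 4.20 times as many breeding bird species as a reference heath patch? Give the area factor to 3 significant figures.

(A₂/A₁)^0.25 = 4.2, so A₂/A₁ = 4.2^(1/0.25) = 4.2^4
ln(A₂/A₁) = ln 4.2 / 0.25 = 1.4351 / 0.25 = 5.7403
A₂/A₁ = e^5.7403 ≈ 311.2

311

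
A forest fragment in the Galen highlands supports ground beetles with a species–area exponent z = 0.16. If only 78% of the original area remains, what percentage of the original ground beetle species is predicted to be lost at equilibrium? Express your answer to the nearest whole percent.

S_new/S_old = (A_new/A_old)^z = 0.78^0.16
= exp(0.16 × ln 0.78) = exp(0.16 × -0.2485) = exp(-0.0398) ≈ 0.961
Fraction lost = 1 − 0.961 = 0.03897

4%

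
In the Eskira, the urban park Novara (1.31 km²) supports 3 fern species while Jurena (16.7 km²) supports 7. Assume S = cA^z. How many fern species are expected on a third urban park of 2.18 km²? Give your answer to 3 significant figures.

z = ln(7/3) / ln(16.7/1.31) = 0.8473 / 2.5454 = 0.3329
c = 3 / 1.31^0.3329 = 3 / 1.094 = 2.742
S₃ = 2.742 × 2.18^0.3329 = 2.742 × 1.296 ≈ 3.554

3.55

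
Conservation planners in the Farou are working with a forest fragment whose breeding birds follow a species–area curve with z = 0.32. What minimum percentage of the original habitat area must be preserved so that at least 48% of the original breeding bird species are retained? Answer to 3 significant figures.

10.1%

Need (A_new/A_old)^0.32 = 0.48, so A_new/A_old = 0.48^(1/0.32) = 0.48^3.125
ln(A_new/A_old) = ln 0.48 / 0.32 = -0.7340 / 0.32 = -2.2937
A_new/A_old = e^-2.2937 ≈ 0.1009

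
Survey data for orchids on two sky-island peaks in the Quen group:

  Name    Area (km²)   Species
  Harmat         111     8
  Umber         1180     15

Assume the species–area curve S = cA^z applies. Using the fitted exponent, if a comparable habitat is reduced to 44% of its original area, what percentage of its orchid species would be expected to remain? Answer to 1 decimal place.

z = ln(15/8) / ln(1180/111) = 0.6286 / 2.3637 = 0.2659
S_new/S_old = (A_new/A_old)^z = 0.44^0.2659 = exp(0.2659 × -0.8210) = 0.8039

80.4%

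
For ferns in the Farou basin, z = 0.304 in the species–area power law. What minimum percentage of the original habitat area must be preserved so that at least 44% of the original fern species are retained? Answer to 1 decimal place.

Need (A_new/A_old)^0.304 = 0.44, so A_new/A_old = 0.44^(1/0.304) = 0.44^3.289
ln(A_new/A_old) = ln 0.44 / 0.304 = -0.8210 / 0.304 = -2.7006
A_new/A_old = e^-2.7006 ≈ 0.06717

6.7%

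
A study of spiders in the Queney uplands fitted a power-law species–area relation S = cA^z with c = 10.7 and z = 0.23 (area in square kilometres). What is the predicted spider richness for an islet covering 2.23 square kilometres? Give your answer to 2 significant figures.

13

S = 10.7 × 2.23^0.23 = 10.7 × 1.203 ≈ 12.87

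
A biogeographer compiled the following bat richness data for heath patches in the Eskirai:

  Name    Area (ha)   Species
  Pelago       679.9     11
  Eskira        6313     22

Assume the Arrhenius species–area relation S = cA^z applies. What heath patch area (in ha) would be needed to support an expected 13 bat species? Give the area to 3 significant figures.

z = ln(22/11) / ln(6313/679.9) = 0.6931 / 2.2284 = 0.3110
c = 11 / 679.9^0.3110 = 11 / 7.604 = 1.447
A = (13/1.447)^(1/0.3110) ⇒ ln A = ln(8.986)/0.3110 = 7.0590
A = e^7.0590 ≈ 1163 ha

1160 ha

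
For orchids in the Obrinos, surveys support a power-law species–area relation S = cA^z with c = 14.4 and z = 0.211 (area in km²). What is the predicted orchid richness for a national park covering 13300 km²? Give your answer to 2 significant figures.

S = 14.4 × 13300^0.211
ln S = ln 14.4 + 0.211 × ln 13300 = 2.6672 + 0.211 × 9.4955 = 4.6708
S = e^4.6708 ≈ 106.8

110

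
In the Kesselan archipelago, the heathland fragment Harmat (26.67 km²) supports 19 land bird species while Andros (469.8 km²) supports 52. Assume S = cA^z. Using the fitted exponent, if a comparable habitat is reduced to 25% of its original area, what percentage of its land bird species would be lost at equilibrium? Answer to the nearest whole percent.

39%

z = ln(52/19) / ln(469.8/26.67) = 1.0068 / 2.8688 = 0.3510
S_new/S_old = (A_new/A_old)^z = 0.25^0.3510 = exp(0.3510 × -1.3863) = 0.6148
Fraction lost = 1 − 0.6148 = 0.3852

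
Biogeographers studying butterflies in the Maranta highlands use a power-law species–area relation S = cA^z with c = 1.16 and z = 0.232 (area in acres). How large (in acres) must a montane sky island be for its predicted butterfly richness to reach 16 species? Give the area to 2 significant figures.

82000 acres

16 = 1.16 × A^0.232  ⇒  A^0.232 = 16/1.16 = 13.79
ln A = ln(13.79) / 0.232 = 2.6242 / 0.232 = 11.3111
A = e^11.3111 ≈ 81721 acres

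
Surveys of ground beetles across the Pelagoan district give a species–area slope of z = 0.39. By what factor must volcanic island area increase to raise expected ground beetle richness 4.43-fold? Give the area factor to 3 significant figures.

45.4

(A₂/A₁)^0.39 = 4.43, so A₂/A₁ = 4.43^(1/0.39) = 4.43^2.564
ln(A₂/A₁) = ln 4.43 / 0.39 = 1.4884 / 0.39 = 3.8164
A₂/A₁ = e^3.8164 ≈ 45.44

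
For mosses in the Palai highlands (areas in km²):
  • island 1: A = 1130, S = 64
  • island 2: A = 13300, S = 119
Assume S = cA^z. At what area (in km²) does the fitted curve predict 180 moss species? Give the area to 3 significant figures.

z = ln(119/64) / ln(13300/1130) = 0.6202 / 2.4655 = 0.2516
c = 64 / 1130^0.2516 = 64 / 5.862 = 10.92
A = (180/10.92)^(1/0.2516) ⇒ ln A = ln(16.49)/0.2516 = 11.1406
A = e^11.1406 ≈ 68911 km²

68900 km²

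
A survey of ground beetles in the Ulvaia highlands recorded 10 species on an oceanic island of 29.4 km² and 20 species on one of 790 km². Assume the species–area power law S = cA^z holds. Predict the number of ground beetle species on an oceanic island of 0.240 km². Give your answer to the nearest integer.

z = ln(20/10) / ln(790/29.4) = 0.6931 / 3.2910 = 0.2106
c = 10 / 29.4^0.2106 = 10 / 2.038 = 4.906
S₃ = 4.906 × 0.24^0.2106 = 4.906 × 0.7404 ≈ 3.632

4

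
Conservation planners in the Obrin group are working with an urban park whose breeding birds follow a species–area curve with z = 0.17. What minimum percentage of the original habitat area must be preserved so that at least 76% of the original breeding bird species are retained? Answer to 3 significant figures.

Need (A_new/A_old)^0.17 = 0.76, so A_new/A_old = 0.76^(1/0.17) = 0.76^5.882
ln(A_new/A_old) = ln 0.76 / 0.17 = -0.2744 / 0.17 = -1.6143
A_new/A_old = e^-1.6143 ≈ 0.199

19.9%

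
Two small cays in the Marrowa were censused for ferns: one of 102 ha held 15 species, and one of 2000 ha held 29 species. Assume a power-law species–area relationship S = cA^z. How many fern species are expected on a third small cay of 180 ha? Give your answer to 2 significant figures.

17

z = ln(29/15) / ln(2000/102) = 0.6592 / 2.9759 = 0.2215
c = 15 / 102^0.2215 = 15 / 2.786 = 5.384
S₃ = 5.384 × 180^0.2215 = 5.384 × 3.159 ≈ 17.01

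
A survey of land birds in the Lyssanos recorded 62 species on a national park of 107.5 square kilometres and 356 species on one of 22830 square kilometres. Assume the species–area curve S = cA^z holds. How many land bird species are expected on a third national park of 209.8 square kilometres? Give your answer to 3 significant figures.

77.1

z = ln(356/62) / ln(22830/107.5) = 1.7478 / 5.3583 = 0.3262
c = 62 / 107.5^0.3262 = 62 / 4.598 = 13.48
S₃ = 13.48 × 209.8^0.3262 = 13.48 × 5.719 ≈ 77.11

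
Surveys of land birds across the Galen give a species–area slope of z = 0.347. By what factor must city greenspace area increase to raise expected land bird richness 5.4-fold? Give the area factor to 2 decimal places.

(A₂/A₁)^0.347 = 5.4, so A₂/A₁ = 5.4^(1/0.347) = 5.4^2.882
ln(A₂/A₁) = ln 5.4 / 0.347 = 1.6864 / 0.347 = 4.8599
A₂/A₁ = e^4.8599 ≈ 129

129.02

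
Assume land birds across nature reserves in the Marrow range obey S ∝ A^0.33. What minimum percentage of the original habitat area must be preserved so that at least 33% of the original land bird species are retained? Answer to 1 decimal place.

3.5%

Need (A_new/A_old)^0.33 = 0.33, so A_new/A_old = 0.33^(1/0.33) = 0.33^3.03
ln(A_new/A_old) = ln 0.33 / 0.33 = -1.1087 / 0.33 = -3.3596
A_new/A_old = e^-3.3596 ≈ 0.03475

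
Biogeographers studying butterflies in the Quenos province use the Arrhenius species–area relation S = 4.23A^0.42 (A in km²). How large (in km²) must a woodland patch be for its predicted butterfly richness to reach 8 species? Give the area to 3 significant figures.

4.56 km²

8 = 4.23 × A^0.42  ⇒  A^0.42 = 8/4.23 = 1.891
ln A = ln(1.891) / 0.42 = 0.6372 / 0.42 = 1.5172
A = e^1.5172 ≈ 4.56 km²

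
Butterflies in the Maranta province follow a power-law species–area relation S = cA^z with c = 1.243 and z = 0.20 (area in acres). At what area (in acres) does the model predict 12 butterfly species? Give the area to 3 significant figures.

12 = 1.243 × A^0.2  ⇒  A^0.2 = 12/1.243 = 9.654
ln A = ln(9.654) / 0.2 = 2.2674 / 0.2 = 11.3369
A = e^11.3369 ≈ 83859 acres

83900 acres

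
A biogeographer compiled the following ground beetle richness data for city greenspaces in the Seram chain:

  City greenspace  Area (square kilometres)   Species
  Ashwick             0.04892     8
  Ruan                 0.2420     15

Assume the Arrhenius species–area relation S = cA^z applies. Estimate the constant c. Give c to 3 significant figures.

26.2

z = ln(S₂/S₁) / ln(A₂/A₁) = ln(15/8) / ln(0.242/0.04892) = 0.6286 / 1.5988 = 0.3932
c = S₁ / A₁^z = 8 / 0.04892^0.3932 = 8 / 0.3053 = 26.2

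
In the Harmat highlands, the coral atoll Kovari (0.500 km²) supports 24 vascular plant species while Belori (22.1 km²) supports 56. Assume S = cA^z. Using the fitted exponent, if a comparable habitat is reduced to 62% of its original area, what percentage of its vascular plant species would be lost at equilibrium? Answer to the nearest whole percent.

z = ln(56/24) / ln(22.1/0.5) = 0.8473 / 3.7887 = 0.2236
S_new/S_old = (A_new/A_old)^z = 0.62^0.2236 = exp(0.2236 × -0.4780) = 0.8986
Fraction lost = 1 − 0.8986 = 0.1014

10%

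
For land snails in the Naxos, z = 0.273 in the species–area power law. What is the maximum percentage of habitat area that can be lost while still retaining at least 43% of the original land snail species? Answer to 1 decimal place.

95.5%

Need (A_new/A_old)^0.273 = 0.43, so A_new/A_old = 0.43^(1/0.273) = 0.43^3.663
ln(A_new/A_old) = ln 0.43 / 0.273 = -0.8440 / 0.273 = -3.0915
A_new/A_old = e^-3.0915 ≈ 0.04544
Fraction that can be lost = 1 − 0.04544 = 0.9546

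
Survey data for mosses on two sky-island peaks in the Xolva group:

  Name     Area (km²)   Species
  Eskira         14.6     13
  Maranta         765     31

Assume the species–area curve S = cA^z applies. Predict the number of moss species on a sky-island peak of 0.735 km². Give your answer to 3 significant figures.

6.75

z = ln(31/13) / ln(765/14.6) = 0.8690 / 3.9589 = 0.2195
c = 13 / 14.6^0.2195 = 13 / 1.801 = 7.217
S₃ = 7.217 × 0.735^0.2195 = 7.217 × 0.9346 ≈ 6.745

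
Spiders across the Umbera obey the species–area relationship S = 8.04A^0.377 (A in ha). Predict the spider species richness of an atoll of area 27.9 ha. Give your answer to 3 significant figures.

S = 8.04 × 27.9^0.377
ln S = ln 8.04 + 0.377 × ln 27.9 = 2.0844 + 0.377 × 3.3286 = 3.3393
S = e^3.3393 ≈ 28.2

28.2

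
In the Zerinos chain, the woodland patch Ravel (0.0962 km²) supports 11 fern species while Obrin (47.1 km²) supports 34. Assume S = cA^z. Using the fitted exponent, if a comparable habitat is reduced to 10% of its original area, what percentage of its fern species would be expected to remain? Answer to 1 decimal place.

z = ln(34/11) / ln(47.1/0.0962) = 1.1285 / 6.1936 = 0.1822
S_new/S_old = (A_new/A_old)^z = 0.1^0.1822 = exp(0.1822 × -2.3026) = 0.6574

65.7%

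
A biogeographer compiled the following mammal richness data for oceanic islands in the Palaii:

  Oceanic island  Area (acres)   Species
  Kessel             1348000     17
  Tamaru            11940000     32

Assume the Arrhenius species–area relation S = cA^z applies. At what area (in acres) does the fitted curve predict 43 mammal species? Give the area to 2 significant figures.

33000000 acres

z = ln(32/17) / ln(11940000/1348000) = 0.6325 / 2.1813 = 0.2900
c = 17 / 1348000^0.2900 = 17 / 59.91 = 0.2838
A = (43/0.2838)^(1/0.2900) ⇒ ln A = ln(151.5)/0.2900 = 17.3143
A = e^17.3143 ≈ 33076097 acres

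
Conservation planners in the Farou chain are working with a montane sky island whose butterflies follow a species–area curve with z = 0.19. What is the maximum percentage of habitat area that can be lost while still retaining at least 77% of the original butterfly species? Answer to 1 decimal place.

Need (A_new/A_old)^0.19 = 0.77, so A_new/A_old = 0.77^(1/0.19) = 0.77^5.263
ln(A_new/A_old) = ln 0.77 / 0.19 = -0.2614 / 0.19 = -1.3756
A_new/A_old = e^-1.3756 ≈ 0.2527
Fraction that can be lost = 1 − 0.2527 = 0.7473

74.7%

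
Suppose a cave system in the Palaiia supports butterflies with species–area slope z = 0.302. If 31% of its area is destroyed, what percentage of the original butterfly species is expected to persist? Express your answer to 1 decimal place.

89.4%

S_new/S_old = (A_new/A_old)^z = 0.69^0.302
= exp(0.302 × ln 0.69) = exp(0.302 × -0.3711) = exp(-0.1121) ≈ 0.894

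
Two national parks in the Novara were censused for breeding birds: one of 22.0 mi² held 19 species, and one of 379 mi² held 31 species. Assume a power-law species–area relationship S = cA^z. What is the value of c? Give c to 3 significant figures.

11.2

z = ln(S₂/S₁) / ln(A₂/A₁) = ln(31/19) / ln(379/22) = 0.4895 / 2.8465 = 0.1720
c = S₁ / A₁^z = 19 / 22^0.1720 = 19 / 1.702 = 11.17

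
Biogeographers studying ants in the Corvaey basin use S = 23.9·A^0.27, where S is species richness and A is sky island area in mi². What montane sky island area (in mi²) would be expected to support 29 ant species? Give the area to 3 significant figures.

2.05 mi²

29 = 23.9 × A^0.27  ⇒  A^0.27 = 29/23.9 = 1.213
ln A = ln(1.213) / 0.27 = 0.1934 / 0.27 = 0.7164
A = e^0.7164 ≈ 2.047 mi²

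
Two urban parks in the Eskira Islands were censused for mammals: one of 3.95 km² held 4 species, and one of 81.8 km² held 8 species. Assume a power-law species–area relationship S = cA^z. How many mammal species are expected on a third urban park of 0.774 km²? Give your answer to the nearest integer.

z = ln(8/4) / ln(81.8/3.95) = 0.6931 / 3.0306 = 0.2287
c = 4 / 3.95^0.2287 = 4 / 1.369 = 2.922
S₃ = 2.922 × 0.774^0.2287 = 2.922 × 0.9431 ≈ 2.755

3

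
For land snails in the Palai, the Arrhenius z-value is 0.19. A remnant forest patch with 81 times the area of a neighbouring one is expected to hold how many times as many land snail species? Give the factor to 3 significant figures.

2.30

S₂/S₁ = (A₂/A₁)^z = 81^0.19
ln(S₂/S₁) = 0.19 × ln 81 = 0.19 × 4.3944 = 0.8349
S₂/S₁ = e^0.8349 ≈ 2.305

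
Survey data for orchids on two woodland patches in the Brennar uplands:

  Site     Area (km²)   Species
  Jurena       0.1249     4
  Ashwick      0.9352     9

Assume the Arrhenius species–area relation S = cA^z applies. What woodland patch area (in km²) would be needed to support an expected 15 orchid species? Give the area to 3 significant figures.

z = ln(9/4) / ln(0.9352/0.1249) = 0.8109 / 2.0132 = 0.4028
c = 4 / 0.1249^0.4028 = 4 / 0.4326 = 9.246
A = (15/9.246)^(1/0.4028) ⇒ ln A = ln(1.622)/0.4028 = 1.2012
A = e^1.2012 ≈ 3.324 km²

3.32 km²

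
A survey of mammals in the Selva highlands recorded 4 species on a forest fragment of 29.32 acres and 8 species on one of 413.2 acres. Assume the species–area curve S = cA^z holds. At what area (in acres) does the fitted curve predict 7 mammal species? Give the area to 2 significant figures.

z = ln(8/4) / ln(413.2/29.32) = 0.6931 / 2.6457 = 0.2620
c = 4 / 29.32^0.2620 = 4 / 2.423 = 1.651
A = (7/1.651)^(1/0.2620) ⇒ ln A = ln(4.241)/0.2620 = 5.5143
A = e^5.5143 ≈ 248.2 acres

250 acres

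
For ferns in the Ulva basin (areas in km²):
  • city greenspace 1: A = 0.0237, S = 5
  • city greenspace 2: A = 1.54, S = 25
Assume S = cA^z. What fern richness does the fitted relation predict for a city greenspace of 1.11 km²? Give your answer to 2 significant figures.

22

z = ln(25/5) / ln(1.54/0.0237) = 1.6094 / 4.1741 = 0.3856
c = 5 / 0.0237^0.3856 = 5 / 0.2362 = 21.17
S₃ = 21.17 × 1.11^0.3856 = 21.17 × 1.041 ≈ 22.03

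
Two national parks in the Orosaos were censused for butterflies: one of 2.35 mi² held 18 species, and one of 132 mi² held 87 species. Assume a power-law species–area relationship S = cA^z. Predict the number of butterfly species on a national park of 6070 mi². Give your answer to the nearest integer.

389

z = ln(87/18) / ln(132/2.35) = 1.5755 / 4.0284 = 0.3911
c = 18 / 2.35^0.3911 = 18 / 1.397 = 12.89
S₃ = 12.89 × 6070^0.3911 = 12.89 × 30.17 ≈ 388.8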